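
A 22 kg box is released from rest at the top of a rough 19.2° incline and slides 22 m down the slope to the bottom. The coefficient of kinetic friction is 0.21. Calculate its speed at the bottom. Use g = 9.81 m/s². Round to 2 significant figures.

v = 7.5 m/s

Taking the bottom as reference, mgh = ½mv² + μ_k N L with h = L sinθ, N = mg cosθ:
mgh = mgL sinθ = (22)(9.81)(22)sin19.2° = 1561.5 J
W_f = μ_k mg cosθ · L = (0.21)(22)(9.81)cos19.2°·22 = 941.6 J
½mv² = 1561.5 − 941.6 = 619.85 J
v = √(2 × 619.85/22) = 7.507 m/s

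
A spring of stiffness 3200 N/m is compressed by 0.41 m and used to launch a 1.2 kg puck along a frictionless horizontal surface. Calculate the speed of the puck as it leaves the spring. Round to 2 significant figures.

Conservation of energy: ½kx² = ½mv²
v = x√(k/m) = 0.41 × √(3200/1.2) = 21.17 m/s

v = 21 m/s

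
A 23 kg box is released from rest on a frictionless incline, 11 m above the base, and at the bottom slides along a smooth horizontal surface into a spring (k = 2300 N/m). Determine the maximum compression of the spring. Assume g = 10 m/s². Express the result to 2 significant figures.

At max compression the box is momentarily at rest: mgh = ½kx²
x = √(2mgh/k) = √(2 × 23 × 10 × 11 / 2300) = 1.483 m

x = 1.5 m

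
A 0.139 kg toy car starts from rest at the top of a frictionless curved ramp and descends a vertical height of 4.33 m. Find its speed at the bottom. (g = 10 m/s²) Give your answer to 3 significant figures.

By conservation of mechanical energy, mgh = ½mv²
v = √(2gh) = √(2 × 10 × 4.33) = √86.600 = 9.306 m/s

v = 9.31 m/s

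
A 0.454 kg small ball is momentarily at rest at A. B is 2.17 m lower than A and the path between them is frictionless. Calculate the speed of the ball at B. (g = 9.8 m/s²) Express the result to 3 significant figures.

v = 6.52 m/s

By conservation of mechanical energy, mgh = ½mv²
v = √(2gh) = √(2 × 9.8 × 2.17) = √42.532 = 6.522 m/s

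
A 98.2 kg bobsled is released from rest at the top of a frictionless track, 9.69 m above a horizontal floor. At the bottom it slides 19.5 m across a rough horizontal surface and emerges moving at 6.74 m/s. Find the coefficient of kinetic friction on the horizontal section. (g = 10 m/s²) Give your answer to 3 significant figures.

Applying the work–energy principle:
mgh = ½mv² + μ_k m g d
mgh = 9515.6 J; ½mv² = 2230.5 J
W_f = 9515.6 − 2230.5 = 7285 J
μ_k = W_f/(mg·d) = 7285/(982.0 × 19.5) = 0.3804

μ_k = 0.380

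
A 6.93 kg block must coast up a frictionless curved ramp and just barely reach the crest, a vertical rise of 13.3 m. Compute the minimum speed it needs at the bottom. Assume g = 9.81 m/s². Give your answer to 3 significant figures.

v = 16.2 m/s

At the top it is momentarily at rest, so all KE converts to PE: ½mv² = mgh
v = √(2gh) = √(2 × 9.81 × 13.3) = 16.15 m/s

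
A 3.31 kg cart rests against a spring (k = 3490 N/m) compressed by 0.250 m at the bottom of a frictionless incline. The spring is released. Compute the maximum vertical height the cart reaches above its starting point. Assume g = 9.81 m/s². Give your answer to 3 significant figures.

Energy conservation from release to the highest point: ½kx² = mgh
h = kx²/(2mg) = (3490)(0.250)²/(2 × 3.31 × 9.81) = 3.359 m

h = 3.36 m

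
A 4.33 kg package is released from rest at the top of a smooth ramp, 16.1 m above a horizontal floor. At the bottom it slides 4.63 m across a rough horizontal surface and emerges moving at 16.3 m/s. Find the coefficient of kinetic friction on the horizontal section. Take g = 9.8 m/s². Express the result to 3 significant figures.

Applying the work–energy principle:
mgh = ½mv² + μ_k m g d
mgh = 683.19 J; ½mv² = 575.22 J
W_f = 683.19 − 575.22 = 108.0 J
μ_k = W_f/(mg·d) = 108.0/(42.43 × 4.63) = 0.5495

μ_k = 0.550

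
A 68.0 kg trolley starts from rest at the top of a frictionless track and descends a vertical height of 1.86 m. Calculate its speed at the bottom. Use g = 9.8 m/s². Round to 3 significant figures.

Energy conservation between the two points: mgh = ½mv²
v = √(2gh) = √(2 × 9.8 × 1.86) = √36.456 = 6.038 m/s

v = 6.04 m/s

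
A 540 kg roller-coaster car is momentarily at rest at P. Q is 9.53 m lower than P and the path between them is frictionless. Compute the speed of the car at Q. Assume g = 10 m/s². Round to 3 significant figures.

Energy conservation between the two points: mgh = ½mv²
v = √(2gh) = √(2 × 10 × 9.53) = √190.60 = 13.81 m/s

v = 13.8 m/s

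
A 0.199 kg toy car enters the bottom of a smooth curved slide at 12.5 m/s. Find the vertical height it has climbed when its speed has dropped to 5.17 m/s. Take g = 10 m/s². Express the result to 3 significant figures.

Energy balance between the two points: ½mv₁² = ½mv₂² + mgh
h = (v₁² − v₂²)/(2g) = (12.5² − 5.17²)/(2 × 10) = 6.476 m

h = 6.48 m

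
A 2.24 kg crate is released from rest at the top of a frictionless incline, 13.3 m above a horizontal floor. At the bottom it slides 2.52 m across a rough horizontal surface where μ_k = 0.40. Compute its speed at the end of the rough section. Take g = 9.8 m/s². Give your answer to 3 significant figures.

Applying the work–energy principle:
mgh = ½mv² + μ_k m g d
W_f = μ_k mg d = (0.40)(2.24)(9.8)(2.52) = 22.13 J
½mv² = mgh − W_f = 291.96 − 22.13 = 269.83 J
v = √(2 × 269.83/2.24) = 15.52 m/s

v = 15.5 m/s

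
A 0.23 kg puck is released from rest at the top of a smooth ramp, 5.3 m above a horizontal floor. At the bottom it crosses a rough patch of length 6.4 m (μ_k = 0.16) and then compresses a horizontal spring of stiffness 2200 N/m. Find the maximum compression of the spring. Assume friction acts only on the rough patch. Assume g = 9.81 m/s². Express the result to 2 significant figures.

Initial energy: E₁ = mgh = (0.23)(9.81)(5.3) = 11.958 J
Friction removes W_f = μ_k mg d = (0.16)(0.23)(9.81)(6.4) = 2.310 J
Energy reaching the spring: E = 11.958 − 2.310 = 9.6479 J
At max compression ½kx² = E ⇒ x = √(2E/k) = √(2 × 9.6479/2200) = 0.09365 m

x = 0.094 m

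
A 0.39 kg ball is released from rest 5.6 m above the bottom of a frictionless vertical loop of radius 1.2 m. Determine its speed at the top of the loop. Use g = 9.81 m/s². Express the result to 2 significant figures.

Energy conservation: mgh = ½mv_top² + mg(2r)
v_top² = 2g(h − 2r) = 2(9.81)(5.6 − 2.400) = 62.78
v_top = 7.924 m/s

v = 7.9 m/s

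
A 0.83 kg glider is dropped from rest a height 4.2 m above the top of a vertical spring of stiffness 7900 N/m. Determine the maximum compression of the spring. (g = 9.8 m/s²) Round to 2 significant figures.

Take the reference level at the top of the uncompressed spring. At max compression the glider has fallen H + x and is momentarily at rest:
mg(H + x) = ½kx²
½(7900)x² − (0.83)(9.8)x − (0.83)(9.8)(4.2) = 0
3950x² − 8.134x − 34.16 = 0
x = [8.134 + √(66.16 + 539772)]/(2 × 3950) = 0.09403 m

x = 0.094 m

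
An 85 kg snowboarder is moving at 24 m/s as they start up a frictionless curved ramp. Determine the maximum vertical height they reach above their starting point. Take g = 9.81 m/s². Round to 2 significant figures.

h = 29 m

By energy conservation, ½mv² = mgh
h = v²/(2g) = 24²/(2 × 9.81) = 29.36 m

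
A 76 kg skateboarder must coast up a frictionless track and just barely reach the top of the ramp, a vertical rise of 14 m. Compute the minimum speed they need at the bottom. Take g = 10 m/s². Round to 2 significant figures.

At the top they are momentarily at rest, so all KE converts to PE: ½mv² = mgh
v = √(2gh) = √(2 × 10 × 14) = 16.73 m/s

v = 17 m/s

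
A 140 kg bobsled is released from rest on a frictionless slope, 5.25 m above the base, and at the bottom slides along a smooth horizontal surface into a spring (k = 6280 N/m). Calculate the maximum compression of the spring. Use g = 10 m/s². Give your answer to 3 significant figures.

x = 1.53 m

Gravitational PE at the top equals spring PE at max compression: mgh = ½kx²
x = √(2mgh/k) = √(2 × 140 × 10 × 5.25 / 6280) = 1.530 m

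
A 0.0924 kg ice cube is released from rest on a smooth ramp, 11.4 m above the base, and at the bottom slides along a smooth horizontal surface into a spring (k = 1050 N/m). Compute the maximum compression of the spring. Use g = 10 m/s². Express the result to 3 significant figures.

x = 0.142 m

At max compression the cube is momentarily at rest: mgh = ½kx²
x = √(2mgh/k) = √(2 × 0.0924 × 10 × 11.4 / 1050) = 0.1416 m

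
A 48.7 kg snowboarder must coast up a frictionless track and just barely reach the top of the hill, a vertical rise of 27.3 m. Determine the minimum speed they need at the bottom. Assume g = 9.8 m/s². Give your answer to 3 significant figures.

At the top they are momentarily at rest, so all KE converts to PE: ½mv² = mgh
v = √(2gh) = √(2 × 9.8 × 27.3) = 23.13 m/s

v = 23.1 m/s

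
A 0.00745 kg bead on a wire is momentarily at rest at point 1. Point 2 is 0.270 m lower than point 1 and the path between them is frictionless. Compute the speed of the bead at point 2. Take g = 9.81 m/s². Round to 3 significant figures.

v = 2.30 m/s

Equating total energy at the two states: mgh = ½mv²
v = √(2gh) = √(2 × 9.81 × 0.270) = √5.2974 = 2.302 m/s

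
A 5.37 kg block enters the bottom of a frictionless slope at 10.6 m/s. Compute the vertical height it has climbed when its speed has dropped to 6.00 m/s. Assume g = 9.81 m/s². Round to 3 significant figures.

h = 3.89 m

Conservation of energy: ½mv₁² = ½mv₂² + mgh
h = (v₁² − v₂²)/(2g) = (10.6² − 6.00²)/(2 × 9.81) = 3.892 m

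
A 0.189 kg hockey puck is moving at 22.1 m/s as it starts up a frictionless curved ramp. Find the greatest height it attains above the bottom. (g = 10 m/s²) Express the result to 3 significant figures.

By energy conservation, ½mv² = mgh
h = v²/(2g) = 22.1²/(2 × 10) = 24.42 m

h = 24.4 m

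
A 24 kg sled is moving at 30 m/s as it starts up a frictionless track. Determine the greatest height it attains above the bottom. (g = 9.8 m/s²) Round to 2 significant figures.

h = 46 m

Setting KE at the bottom equal to PE gained: ½mv² = mgh
h = v²/(2g) = 30²/(2 × 9.8) = 45.92 m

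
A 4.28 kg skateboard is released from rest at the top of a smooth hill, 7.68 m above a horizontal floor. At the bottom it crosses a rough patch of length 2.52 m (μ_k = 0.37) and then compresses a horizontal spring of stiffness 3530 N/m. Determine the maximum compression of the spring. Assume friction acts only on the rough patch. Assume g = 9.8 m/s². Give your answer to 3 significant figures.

x = 0.400 m

Initial energy: E₁ = mgh = (4.28)(9.8)(7.68) = 322.13 J
Friction removes W_f = μ_k mg d = (0.37)(4.28)(9.8)(2.52) = 39.11 J
Energy reaching the spring: E = 322.13 − 39.11 = 283.02 J
At max compression ½kx² = E ⇒ x = √(2E/k) = √(2 × 283.02/3530) = 0.4004 m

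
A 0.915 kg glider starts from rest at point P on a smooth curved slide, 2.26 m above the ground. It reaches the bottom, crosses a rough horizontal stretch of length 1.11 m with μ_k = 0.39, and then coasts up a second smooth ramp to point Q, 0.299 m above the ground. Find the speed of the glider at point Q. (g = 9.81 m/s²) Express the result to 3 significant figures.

Energy at P: mgh₁ = (0.915)(9.81)(2.26) = 20.286 J
Friction loss: W_f = μ_k mg d = 3.886 J
At Q: ½mv² + mgh₂ = mgh₁ − W_f
½mv² = 20.286 − 3.886 − 2.6839 = 13.716 J
v = √(2 × 13.716/0.915) = 5.476 m/s

v = 5.48 m/s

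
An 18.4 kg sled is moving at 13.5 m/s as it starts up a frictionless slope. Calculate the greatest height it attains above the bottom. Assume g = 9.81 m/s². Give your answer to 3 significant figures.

h = 9.29 m

By energy conservation, ½mv² = mgh
h = v²/(2g) = 13.5²/(2 × 9.81) = 9.289 m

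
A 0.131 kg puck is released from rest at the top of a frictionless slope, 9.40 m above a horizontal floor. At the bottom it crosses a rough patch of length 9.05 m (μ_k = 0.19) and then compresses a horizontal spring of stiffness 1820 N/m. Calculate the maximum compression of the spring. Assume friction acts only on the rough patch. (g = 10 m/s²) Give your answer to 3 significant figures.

x = 0.105 m

Initial energy: E₁ = mgh = (0.131)(10)(9.40) = 12.314 J
Friction removes W_f = μ_k mg d = (0.19)(0.131)(10)(9.05) = 2.253 J
Energy reaching the spring: E = 12.314 − 2.253 = 10.061 J
At max compression ½kx² = E ⇒ x = √(2E/k) = √(2 × 10.061/1820) = 0.1052 m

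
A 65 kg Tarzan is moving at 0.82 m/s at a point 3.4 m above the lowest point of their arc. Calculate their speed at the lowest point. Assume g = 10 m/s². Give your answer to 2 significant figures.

Energy conservation between the two points: ½mv₀² + mgh = ½mv²
The mass cancels from both sides.
v² = v₀² + 2gh = (0.82)² + 2(10)(3.4) = 68.672
v = √68.672 = 8.287 m/s

v = 8.3 m/s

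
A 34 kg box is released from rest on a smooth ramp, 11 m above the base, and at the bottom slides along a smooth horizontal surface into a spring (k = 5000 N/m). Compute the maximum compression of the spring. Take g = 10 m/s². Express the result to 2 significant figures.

x = 1.2 m

Gravitational PE at the top equals spring PE at max compression: mgh = ½kx²
x = √(2mgh/k) = √(2 × 34 × 10 × 11 / 5000) = 1.223 m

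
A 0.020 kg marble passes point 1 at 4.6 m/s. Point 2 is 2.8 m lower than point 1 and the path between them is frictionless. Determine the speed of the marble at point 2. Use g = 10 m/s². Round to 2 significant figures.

v = 8.8 m/s

Mechanical energy is conserved (no friction): ½mv₀² + mgh = ½mv²
v² = v₀² + 2gh = (4.6)² + 2(10)(2.8) = 77.160
v = √77.160 = 8.784 m/s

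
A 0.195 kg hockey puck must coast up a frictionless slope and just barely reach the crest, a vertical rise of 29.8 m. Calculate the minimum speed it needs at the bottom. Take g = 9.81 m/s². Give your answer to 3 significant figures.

v = 24.2 m/s

At the top it is momentarily at rest, so all KE converts to PE: ½mv² = mgh
v = √(2gh) = √(2 × 9.81 × 29.8) = 24.18 m/s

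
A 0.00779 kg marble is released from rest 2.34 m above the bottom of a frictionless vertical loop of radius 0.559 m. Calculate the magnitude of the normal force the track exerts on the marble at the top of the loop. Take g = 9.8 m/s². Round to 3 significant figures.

Energy from release to top (height 2r): mgh = ½mv_top² + mg(2r)
v_top² = 2g(h − 2r) = 2(9.8)(2.34 − 1.118) = 23.951 m²/s²
At the top, both N and weight point toward the centre: N + mg = mv_top²/r
N = m(v_top²/r − g) = 0.00779(23.951/0.559 − 9.8) = 0.2574 N

N = 0.257 N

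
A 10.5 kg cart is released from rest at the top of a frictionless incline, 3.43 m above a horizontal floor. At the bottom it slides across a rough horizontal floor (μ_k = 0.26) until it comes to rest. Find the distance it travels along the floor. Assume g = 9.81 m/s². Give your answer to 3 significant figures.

d = 13.2 m

Energy bookkeeping (friction removes W_f = μ_k N d):
At rest all PE has been dissipated by friction: mgh = μ_k m g d
d = h/μ_k = 3.43/0.26 = 13.19 m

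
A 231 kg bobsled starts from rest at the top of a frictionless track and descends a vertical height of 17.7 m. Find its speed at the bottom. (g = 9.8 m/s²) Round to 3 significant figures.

v = 18.6 m/s

By conservation of mechanical energy, mgh = ½mv²
v = √(2gh) = √(2 × 9.8 × 17.7) = √346.92 = 18.63 m/s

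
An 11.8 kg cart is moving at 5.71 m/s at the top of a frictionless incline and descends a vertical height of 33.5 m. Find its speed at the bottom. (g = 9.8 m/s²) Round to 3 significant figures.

v = 26.3 m/s

Mechanical energy is conserved (no friction): ½mv₀² + mgh = ½mv²
v² = v₀² + 2gh = (5.71)² + 2(9.8)(33.5) = 689.20
v = √689.20 = 26.25 m/s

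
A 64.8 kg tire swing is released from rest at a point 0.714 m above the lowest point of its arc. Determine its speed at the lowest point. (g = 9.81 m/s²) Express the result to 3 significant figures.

Equating total energy at the two states: mgh = ½mv²
The mass cancels from both sides.
v = √(2gh) = √(2 × 9.81 × 0.714) = √14.009 = 3.743 m/s

v = 3.74 m/s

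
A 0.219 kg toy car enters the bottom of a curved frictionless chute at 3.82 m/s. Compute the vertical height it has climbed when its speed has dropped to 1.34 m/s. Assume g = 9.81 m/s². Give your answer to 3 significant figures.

Energy balance between the two points: ½mv₁² = ½mv₂² + mgh
h = (v₁² − v₂²)/(2g) = (3.82² − 1.34²)/(2 × 9.81) = 0.6522 m

h = 0.652 m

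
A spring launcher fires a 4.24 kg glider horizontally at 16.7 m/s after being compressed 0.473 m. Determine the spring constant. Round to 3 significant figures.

k = 5290 N/m

½kx² = ½mv²
k = mv²/x² = (4.24)(16.7)²/(0.473)² = 5285 N/m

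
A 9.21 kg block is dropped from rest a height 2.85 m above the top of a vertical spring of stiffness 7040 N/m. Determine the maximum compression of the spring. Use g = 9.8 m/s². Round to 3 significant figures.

x = 0.283 m

Measuring PE from the top of the relaxed spring, at max compression the block has dropped H + x with zero KE, so:
mg(H + x) = ½kx²
½(7040)x² − (9.21)(9.8)x − (9.21)(9.8)(2.85) = 0
3520x² − 90.26x − 257.2 = 0
x = [90.26 + √(8147 + 3.6219e+06)]/(2 × 3520) = 0.2835 m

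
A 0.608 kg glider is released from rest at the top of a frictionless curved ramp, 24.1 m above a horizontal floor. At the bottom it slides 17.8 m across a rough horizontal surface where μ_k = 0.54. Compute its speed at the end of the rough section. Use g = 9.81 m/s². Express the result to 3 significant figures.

v = 16.9 m/s

Energy at the top = energy at the end + work done against friction:
mgh = ½mv² + μ_k m g d
W_f = μ_k mg d = (0.54)(0.608)(9.81)(17.8) = 57.33 J
½mv² = mgh − W_f = 143.74 − 57.33 = 86.413 J
v = √(2 × 86.413/0.608) = 16.86 m/s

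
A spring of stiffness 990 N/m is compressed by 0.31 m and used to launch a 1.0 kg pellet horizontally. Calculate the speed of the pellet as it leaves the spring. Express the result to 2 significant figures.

Conservation of energy: ½kx² = ½mv²
v = x√(k/m) = 0.31 × √(990/1.0) = 9.754 m/s

v = 9.8 m/s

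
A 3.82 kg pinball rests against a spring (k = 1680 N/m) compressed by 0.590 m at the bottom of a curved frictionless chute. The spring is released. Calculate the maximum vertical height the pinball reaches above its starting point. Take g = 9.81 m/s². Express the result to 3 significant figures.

h = 7.80 m

All spring PE becomes gravitational PE at the highest point: ½kx² = mgh
h = kx²/(2mg) = (1680)(0.590)²/(2 × 3.82 × 9.81) = 7.803 m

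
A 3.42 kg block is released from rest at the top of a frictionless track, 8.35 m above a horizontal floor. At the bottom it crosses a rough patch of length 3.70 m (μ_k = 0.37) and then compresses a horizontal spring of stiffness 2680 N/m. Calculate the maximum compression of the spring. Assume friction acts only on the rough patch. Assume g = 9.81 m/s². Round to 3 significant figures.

Initial energy: E₁ = mgh = (3.42)(9.81)(8.35) = 280.14 J
Friction removes W_f = μ_k mg d = (0.37)(3.42)(9.81)(3.70) = 45.93 J
Energy reaching the spring: E = 280.14 − 45.93 = 234.21 J
At max compression ½kx² = E ⇒ x = √(2E/k) = √(2 × 234.21/2680) = 0.4181 m

x = 0.418 m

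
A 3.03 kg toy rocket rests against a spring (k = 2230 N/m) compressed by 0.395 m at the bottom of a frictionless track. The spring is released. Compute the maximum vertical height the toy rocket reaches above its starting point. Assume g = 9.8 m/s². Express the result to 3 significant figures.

h = 5.86 m

At maximum height the toy rocket is at rest, so ½kx² = mgh
h = kx²/(2mg) = (2230)(0.395)²/(2 × 3.03 × 9.8) = 5.859 m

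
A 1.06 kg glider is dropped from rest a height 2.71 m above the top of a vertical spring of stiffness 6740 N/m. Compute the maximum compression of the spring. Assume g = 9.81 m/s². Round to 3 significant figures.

Measuring PE from the top of the relaxed spring, at max compression the glider has dropped H + x with zero KE, so:
mg(H + x) = ½kx²
½(6740)x² − (1.06)(9.81)x − (1.06)(9.81)(2.71) = 0
3370x² − 10.40x − 28.18 = 0
x = [10.40 + √(108.1 + 379869)]/(2 × 3370) = 0.09300 m

x = 0.0930 m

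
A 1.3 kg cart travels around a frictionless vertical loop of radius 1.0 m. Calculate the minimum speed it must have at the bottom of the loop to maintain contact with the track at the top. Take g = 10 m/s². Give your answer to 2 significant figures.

v = 7.1 m/s

At the top: mg = mv_top²/r ⇒ v_top² = gr = 10.00 m²/s²
Energy from bottom to top (height 2r): ½mv_bot² = ½mv_top² + mg(2r)
v_bot² = gr + 4gr = 5gr = 50.00
v_bot = √(5gr) = 7.071 m/s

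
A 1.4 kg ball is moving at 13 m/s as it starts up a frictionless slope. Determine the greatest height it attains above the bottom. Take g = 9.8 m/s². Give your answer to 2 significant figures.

Setting KE at the bottom equal to PE gained: ½mv² = mgh
h = v²/(2g) = 13²/(2 × 9.8) = 8.622 m

h = 8.6 m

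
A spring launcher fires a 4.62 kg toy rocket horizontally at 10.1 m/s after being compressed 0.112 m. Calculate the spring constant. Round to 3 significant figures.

Energy stored in the spring equals the launch KE: ½kx² = ½mv²
k = mv²/x² = (4.62)(10.1)²/(0.112)² = 37571 N/m

k = 37600 N/m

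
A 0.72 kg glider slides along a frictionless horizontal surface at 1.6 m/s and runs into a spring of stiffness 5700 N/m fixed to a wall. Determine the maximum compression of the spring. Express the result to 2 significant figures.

x = 0.018 m

At max compression the glider is momentarily at rest: ½mv² = ½kx²
x = v√(m/k) = 1.6 × √(0.72/5700) = 0.01798 m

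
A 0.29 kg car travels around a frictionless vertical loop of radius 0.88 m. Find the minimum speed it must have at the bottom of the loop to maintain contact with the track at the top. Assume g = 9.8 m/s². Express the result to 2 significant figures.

v = 6.6 m/s

At the top: mg = mv_top²/r ⇒ v_top² = gr = 8.624 m²/s²
Energy from bottom to top (height 2r): ½mv_bot² = ½mv_top² + mg(2r)
v_bot² = gr + 4gr = 5gr = 43.12
v_bot = √(5gr) = 6.567 m/s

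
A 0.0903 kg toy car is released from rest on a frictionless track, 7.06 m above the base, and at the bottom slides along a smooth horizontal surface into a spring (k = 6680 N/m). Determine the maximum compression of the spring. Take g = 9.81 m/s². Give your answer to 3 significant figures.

Gravitational PE at the top equals spring PE at max compression: mgh = ½kx²
x = √(2mgh/k) = √(2 × 0.0903 × 9.81 × 7.06 / 6680) = 0.04327 m

x = 0.0433 m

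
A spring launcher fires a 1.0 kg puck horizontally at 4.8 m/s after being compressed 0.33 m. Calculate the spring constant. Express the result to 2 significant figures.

k = 210 N/m

Spring PE at full compression equals KE at release: ½kx² = ½mv²
k = mv²/x² = (1.0)(4.8)²/(0.33)² = 211.6 N/m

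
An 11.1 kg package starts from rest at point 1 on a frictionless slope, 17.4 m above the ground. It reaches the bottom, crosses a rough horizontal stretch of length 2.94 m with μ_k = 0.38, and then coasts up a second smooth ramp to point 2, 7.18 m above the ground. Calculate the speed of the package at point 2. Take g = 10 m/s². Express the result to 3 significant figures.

Energy at 1: mgh₁ = (11.1)(10)(17.4) = 1931.4 J
Friction loss: W_f = μ_k mg d = 124.0 J
At 2: ½mv² + mgh₂ = mgh₁ − W_f
½mv² = 1931.4 − 124.0 − 796.98 = 1010.4 J
v = √(2 × 1010.4/11.1) = 13.49 m/s

v = 13.5 m/s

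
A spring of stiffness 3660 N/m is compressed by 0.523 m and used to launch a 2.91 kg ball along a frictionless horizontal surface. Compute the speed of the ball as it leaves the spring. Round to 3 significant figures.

v = 18.5 m/s

The ball leaves the spring when the spring is at natural length, so ½kx² = ½mv²
v = x√(k/m) = 0.523 × √(3660/2.91) = 18.55 m/s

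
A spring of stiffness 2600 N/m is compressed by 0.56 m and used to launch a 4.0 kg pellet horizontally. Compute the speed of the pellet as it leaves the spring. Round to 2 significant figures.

Spring PE converts entirely to kinetic energy: ½kx² = ½mv²
v = x√(k/m) = 0.56 × √(2600/4.0) = 14.28 m/s

v = 14 m/s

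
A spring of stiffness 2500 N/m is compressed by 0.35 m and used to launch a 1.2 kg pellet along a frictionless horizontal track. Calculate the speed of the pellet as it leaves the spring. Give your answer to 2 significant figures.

The pellet leaves the spring when the spring is at natural length, so ½kx² = ½mv²
v = x√(k/m) = 0.35 × √(2500/1.2) = 15.98 m/s

v = 16 m/s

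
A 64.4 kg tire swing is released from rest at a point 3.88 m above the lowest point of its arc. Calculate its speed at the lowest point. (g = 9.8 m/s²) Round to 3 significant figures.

By conservation of mechanical energy, mgh = ½mv²
v = √(2gh) = √(2 × 9.8 × 3.88) = √76.048 = 8.721 m/s

v = 8.72 m/s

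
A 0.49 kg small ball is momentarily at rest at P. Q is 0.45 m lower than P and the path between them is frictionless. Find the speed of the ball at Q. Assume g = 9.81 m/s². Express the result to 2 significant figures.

v = 3.0 m/s

Mechanical energy is conserved (no friction): mgh = ½mv²
v = √(2gh) = √(2 × 9.81 × 0.45) = √8.8290 = 2.971 m/s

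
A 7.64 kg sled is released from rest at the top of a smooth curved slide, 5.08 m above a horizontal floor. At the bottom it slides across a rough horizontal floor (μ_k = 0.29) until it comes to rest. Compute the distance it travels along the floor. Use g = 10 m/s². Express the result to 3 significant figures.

d = 17.5 m

Energy at the top = energy at the end + work done against friction:
At rest all PE has been dissipated by friction: mgh = μ_k m g d
d = h/μ_k = 5.08/0.29 = 17.52 m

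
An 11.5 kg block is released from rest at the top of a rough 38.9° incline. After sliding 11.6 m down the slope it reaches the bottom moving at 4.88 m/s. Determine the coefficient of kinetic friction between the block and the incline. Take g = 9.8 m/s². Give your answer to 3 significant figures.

μ_k = 0.672

mgh = ½mv² + μ_k (mg cosθ) L, with h = L sinθ
mgL sinθ = 820.95 J; ½mv² = 136.93 J
W_f = 820.95 − 136.93 = 684.0 J
μ_k = W_f/(mg cosθ · L) = 684.0/(87.71 × 11.6) = 0.6723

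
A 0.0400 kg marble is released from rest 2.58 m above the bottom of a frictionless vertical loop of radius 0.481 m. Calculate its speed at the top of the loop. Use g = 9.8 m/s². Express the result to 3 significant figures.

v = 5.63 m/s

Energy conservation: mgh = ½mv_top² + mg(2r)
v_top² = 2g(h − 2r) = 2(9.8)(2.58 − 0.9620) = 31.71
v_top = 5.631 m/s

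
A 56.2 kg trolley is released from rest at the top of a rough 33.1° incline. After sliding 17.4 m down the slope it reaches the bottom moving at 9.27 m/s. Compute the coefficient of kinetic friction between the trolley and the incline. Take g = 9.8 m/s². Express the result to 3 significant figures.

μ_k = 0.351

The energy dissipated by friction is the PE lost minus the KE gained:
mgL sinθ = 5233.4 J; ½mv² = 2414.7 J
W_f = 5233.4 − 2414.7 = 2819 J
μ_k = W_f/(mg cosθ · L) = 2819/(461.4 × 17.4) = 0.3511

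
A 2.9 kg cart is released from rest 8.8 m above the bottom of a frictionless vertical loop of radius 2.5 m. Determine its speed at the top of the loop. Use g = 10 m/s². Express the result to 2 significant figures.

v = 8.7 m/s

Energy conservation: mgh = ½mv_top² + mg(2r)
v_top² = 2g(h − 2r) = 2(10)(8.8 − 5.000) = 76.00
v_top = 8.718 m/s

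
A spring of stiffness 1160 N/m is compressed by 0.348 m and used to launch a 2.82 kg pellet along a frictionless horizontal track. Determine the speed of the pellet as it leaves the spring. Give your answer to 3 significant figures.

v = 7.06 m/s

Conservation of energy: ½kx² = ½mv²
v = x√(k/m) = 0.348 × √(1160/2.82) = 7.058 m/s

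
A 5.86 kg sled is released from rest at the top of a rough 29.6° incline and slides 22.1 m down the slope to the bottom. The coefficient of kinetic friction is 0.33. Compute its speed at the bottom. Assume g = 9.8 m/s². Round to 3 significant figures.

v = 9.47 m/s

Energy: mgh = ½mv² + W_f, with h = L sinθ and W_f = μ_k (mg cosθ) L
mgh = mgL sinθ = (5.86)(9.8)(22.1)sin29.6° = 626.89 J
W_f = μ_k mg cosθ · L = (0.33)(5.86)(9.8)cos29.6°·22.1 = 364.2 J
½mv² = 626.89 − 364.2 = 262.73 J
v = √(2 × 262.73/5.86) = 9.469 m/s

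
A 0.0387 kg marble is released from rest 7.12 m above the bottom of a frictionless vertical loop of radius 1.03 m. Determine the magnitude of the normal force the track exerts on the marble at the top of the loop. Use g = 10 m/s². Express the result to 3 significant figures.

N = 3.42 N

Energy from release to top (height 2r): mgh = ½mv_top² + mg(2r)
v_top² = 2g(h − 2r) = 2(10)(7.12 − 2.060) = 101.20 m²/s²
At the top, both N and weight point toward the centre: N + mg = mv_top²/r
N = m(v_top²/r − g) = 0.0387(101.20/1.03 − 10) = 3.415 N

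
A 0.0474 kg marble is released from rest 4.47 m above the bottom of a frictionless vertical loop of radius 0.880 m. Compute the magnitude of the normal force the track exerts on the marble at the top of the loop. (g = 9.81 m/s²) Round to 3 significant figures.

N = 2.40 N

Energy from release to top (height 2r): mgh = ½mv_top² + mg(2r)
v_top² = 2g(h − 2r) = 2(9.81)(4.47 − 1.760) = 53.170 m²/s²
At the top, both N and weight point toward the centre: N + mg = mv_top²/r
N = m(v_top²/r − g) = 0.0474(53.170/0.880 − 9.81) = 2.399 N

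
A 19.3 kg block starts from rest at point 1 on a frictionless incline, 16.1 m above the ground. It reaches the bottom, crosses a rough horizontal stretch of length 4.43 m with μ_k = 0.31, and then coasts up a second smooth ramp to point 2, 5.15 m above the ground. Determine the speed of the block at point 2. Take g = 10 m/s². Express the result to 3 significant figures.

v = 13.8 m/s

Energy at 1: mgh₁ = (19.3)(10)(16.1) = 3107.3 J
Friction loss: W_f = μ_k mg d = 265.0 J
At 2: ½mv² + mgh₂ = mgh₁ − W_f
½mv² = 3107.3 − 265.0 − 993.95 = 1848.3 J
v = √(2 × 1848.3/19.3) = 13.84 m/s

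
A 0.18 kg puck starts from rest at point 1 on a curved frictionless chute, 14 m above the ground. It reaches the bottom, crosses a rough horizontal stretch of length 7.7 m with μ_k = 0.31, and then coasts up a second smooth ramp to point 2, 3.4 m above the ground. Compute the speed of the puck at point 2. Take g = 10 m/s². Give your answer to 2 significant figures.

Energy at 1: mgh₁ = (0.18)(10)(14) = 25.200 J
Friction loss: W_f = μ_k mg d = 4.297 J
At 2: ½mv² + mgh₂ = mgh₁ − W_f
½mv² = 25.200 − 4.297 − 6.1200 = 14.783 J
v = √(2 × 14.783/0.18) = 12.82 m/s

v = 13 m/s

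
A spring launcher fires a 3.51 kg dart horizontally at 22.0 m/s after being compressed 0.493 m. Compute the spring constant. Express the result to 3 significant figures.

k = 6990 N/m

½kx² = ½mv²
k = mv²/x² = (3.51)(22.0)²/(0.493)² = 6990 N/m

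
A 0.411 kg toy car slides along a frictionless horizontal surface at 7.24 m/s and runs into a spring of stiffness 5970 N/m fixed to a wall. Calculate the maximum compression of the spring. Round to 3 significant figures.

Conservation of energy between contact and max compression: ½mv² = ½kx²
x = v√(m/k) = 7.24 × √(0.411/5970) = 0.06007 m

x = 0.0601 m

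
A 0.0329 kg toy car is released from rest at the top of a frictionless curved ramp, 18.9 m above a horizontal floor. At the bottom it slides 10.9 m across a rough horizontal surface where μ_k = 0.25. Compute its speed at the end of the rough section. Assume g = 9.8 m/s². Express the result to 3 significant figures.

v = 17.8 m/s

Energy at the top = energy at the end + work done against friction:
mgh = ½mv² + μ_k m g d
W_f = μ_k mg d = (0.25)(0.0329)(9.8)(10.9) = 0.8786 J
½mv² = mgh − W_f = 6.0937 − 0.8786 = 5.2151 J
v = √(2 × 5.2151/0.0329) = 17.81 m/s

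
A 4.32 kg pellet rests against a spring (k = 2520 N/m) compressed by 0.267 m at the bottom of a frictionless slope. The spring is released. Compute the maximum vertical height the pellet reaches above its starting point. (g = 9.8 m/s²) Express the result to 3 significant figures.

All spring PE becomes gravitational PE at the highest point: ½kx² = mgh
h = kx²/(2mg) = (2520)(0.267)²/(2 × 4.32 × 9.8) = 2.122 m

h = 2.12 m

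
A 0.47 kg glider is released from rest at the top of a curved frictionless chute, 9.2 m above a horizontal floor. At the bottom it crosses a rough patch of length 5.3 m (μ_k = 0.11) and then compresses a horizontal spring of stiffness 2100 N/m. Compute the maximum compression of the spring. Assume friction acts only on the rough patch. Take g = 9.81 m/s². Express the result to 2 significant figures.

Initial energy: E₁ = mgh = (0.47)(9.81)(9.2) = 42.418 J
Friction removes W_f = μ_k mg d = (0.11)(0.47)(9.81)(5.3) = 2.688 J
Energy reaching the spring: E = 42.418 − 2.688 = 39.730 J
At max compression ½kx² = E ⇒ x = √(2E/k) = √(2 × 39.730/2100) = 0.1945 m

x = 0.19 m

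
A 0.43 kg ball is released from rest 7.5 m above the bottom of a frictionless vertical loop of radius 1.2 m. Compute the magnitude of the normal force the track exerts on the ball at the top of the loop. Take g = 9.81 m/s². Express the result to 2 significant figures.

Energy from release to top (height 2r): mgh = ½mv_top² + mg(2r)
v_top² = 2g(h − 2r) = 2(9.81)(7.5 − 2.400) = 100.06 m²/s²
At the top, both N and weight point toward the centre: N + mg = mv_top²/r
N = m(v_top²/r − g) = 0.43(100.06/1.2 − 9.81) = 31.64 N

N = 32 N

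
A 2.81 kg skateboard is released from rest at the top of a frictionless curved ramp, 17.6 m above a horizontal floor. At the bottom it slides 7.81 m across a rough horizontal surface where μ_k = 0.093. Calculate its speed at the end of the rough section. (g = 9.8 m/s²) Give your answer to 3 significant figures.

v = 18.2 m/s

Energy at the top = energy at the end + work done against friction:
mgh = ½mv² + μ_k m g d
W_f = μ_k mg d = (0.093)(2.81)(9.8)(7.81) = 20.00 J
½mv² = mgh − W_f = 484.67 − 20.00 = 464.67 J
v = √(2 × 464.67/2.81) = 18.19 m/s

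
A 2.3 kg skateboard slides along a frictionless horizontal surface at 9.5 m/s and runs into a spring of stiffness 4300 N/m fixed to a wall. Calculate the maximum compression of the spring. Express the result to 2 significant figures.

x = 0.22 m

At max compression the skateboard is momentarily at rest: ½mv² = ½kx²
x = v√(m/k) = 9.5 × √(2.3/4300) = 0.2197 m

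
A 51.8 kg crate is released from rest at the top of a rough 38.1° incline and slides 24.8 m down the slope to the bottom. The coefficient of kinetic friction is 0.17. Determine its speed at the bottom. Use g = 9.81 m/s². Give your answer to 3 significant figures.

Taking the bottom as reference, mgh = ½mv² + μ_k N L with h = L sinθ, N = mg cosθ:
mgh = mgL sinθ = (51.8)(9.81)(24.8)sin38.1° = 7776.1 J
W_f = μ_k mg cosθ · L = (0.17)(51.8)(9.81)cos38.1°·24.8 = 1686 J
½mv² = 7776.1 − 1686 = 6090.2 J
v = √(2 × 6090.2/51.8) = 15.33 m/s

v = 15.3 m/s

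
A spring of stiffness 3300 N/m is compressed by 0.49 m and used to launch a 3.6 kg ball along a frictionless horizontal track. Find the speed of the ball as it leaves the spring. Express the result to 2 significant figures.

The ball leaves the spring when the spring is at natural length, so ½kx² = ½mv²
v = x√(k/m) = 0.49 × √(3300/3.6) = 14.84 m/s

v = 15 m/s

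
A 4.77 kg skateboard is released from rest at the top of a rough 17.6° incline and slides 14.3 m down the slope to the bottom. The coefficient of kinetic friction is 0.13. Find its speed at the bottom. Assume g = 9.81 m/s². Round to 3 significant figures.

v = 7.08 m/s

Energy: mgh = ½mv² + W_f, with h = L sinθ and W_f = μ_k (mg cosθ) L
mgh = mgL sinθ = (4.77)(9.81)(14.3)sin17.6° = 202.33 J
W_f = μ_k mg cosθ · L = (0.13)(4.77)(9.81)cos17.6°·14.3 = 82.92 J
½mv² = 202.33 − 82.92 = 119.41 J
v = √(2 × 119.41/4.77) = 7.076 m/s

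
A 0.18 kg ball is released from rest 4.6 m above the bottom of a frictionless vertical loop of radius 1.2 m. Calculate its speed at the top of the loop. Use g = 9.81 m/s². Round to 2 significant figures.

v = 6.6 m/s

Energy conservation: mgh = ½mv_top² + mg(2r)
v_top² = 2g(h − 2r) = 2(9.81)(4.6 − 2.400) = 43.16
v_top = 6.570 m/s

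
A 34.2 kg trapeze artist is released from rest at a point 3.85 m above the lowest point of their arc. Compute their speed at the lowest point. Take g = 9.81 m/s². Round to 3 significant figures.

Mechanical energy is conserved (no friction): mgh = ½mv²
v = √(2gh) = √(2 × 9.81 × 3.85) = √75.537 = 8.691 m/s

v = 8.69 m/s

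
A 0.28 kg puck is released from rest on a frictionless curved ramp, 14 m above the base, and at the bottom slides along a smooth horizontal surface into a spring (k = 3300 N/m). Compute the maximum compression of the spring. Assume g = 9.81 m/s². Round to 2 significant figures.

x = 0.15 m

Energy conservation (no friction) from release to max compression: mgh = ½kx²
x = √(2mgh/k) = √(2 × 0.28 × 9.81 × 14 / 3300) = 0.1527 m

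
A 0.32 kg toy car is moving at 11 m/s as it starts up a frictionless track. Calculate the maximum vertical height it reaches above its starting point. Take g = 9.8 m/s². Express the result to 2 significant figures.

h = 6.2 m

By energy conservation, ½mv² = mgh
h = v²/(2g) = 11²/(2 × 9.8) = 6.173 m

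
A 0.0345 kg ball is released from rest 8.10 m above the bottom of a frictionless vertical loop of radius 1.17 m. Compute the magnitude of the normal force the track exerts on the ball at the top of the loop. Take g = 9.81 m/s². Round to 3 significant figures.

Energy from release to top (height 2r): mgh = ½mv_top² + mg(2r)
v_top² = 2g(h − 2r) = 2(9.81)(8.10 − 2.340) = 113.01 m²/s²
At the top, both N and weight point toward the centre: N + mg = mv_top²/r
N = m(v_top²/r − g) = 0.0345(113.01/1.17 − 9.81) = 2.994 N

N = 2.99 N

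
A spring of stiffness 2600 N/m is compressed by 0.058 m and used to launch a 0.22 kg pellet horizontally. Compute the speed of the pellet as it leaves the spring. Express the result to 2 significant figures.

v = 6.3 m/s

The pellet leaves the spring when the spring is at natural length, so ½kx² = ½mv²
v = x√(k/m) = 0.058 × √(2600/0.22) = 6.305 m/s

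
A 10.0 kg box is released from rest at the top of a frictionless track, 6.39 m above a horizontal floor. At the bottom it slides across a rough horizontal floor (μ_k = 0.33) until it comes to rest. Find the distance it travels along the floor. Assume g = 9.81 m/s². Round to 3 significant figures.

d = 19.4 m

Energy at the top = energy at the end + work done against friction:
At rest all PE has been dissipated by friction: mgh = μ_k m g d
d = h/μ_k = 6.39/0.33 = 19.36 m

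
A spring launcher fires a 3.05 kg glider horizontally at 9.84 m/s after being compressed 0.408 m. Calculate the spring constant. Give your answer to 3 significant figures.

Energy stored in the spring equals the launch KE: ½kx² = ½mv²
k = mv²/x² = (3.05)(9.84)²/(0.408)² = 1774 N/m

k = 1770 N/m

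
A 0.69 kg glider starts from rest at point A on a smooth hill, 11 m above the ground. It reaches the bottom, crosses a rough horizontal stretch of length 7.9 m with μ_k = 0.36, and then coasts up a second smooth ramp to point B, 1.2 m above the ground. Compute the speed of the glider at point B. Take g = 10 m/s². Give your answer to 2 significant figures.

Energy at A: mgh₁ = (0.69)(10)(11) = 75.900 J
Friction loss: W_f = μ_k mg d = 19.62 J
At B: ½mv² + mgh₂ = mgh₁ − W_f
½mv² = 75.900 − 19.62 − 8.2800 = 47.996 J
v = √(2 × 47.996/0.69) = 11.79 m/s

v = 12 m/s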